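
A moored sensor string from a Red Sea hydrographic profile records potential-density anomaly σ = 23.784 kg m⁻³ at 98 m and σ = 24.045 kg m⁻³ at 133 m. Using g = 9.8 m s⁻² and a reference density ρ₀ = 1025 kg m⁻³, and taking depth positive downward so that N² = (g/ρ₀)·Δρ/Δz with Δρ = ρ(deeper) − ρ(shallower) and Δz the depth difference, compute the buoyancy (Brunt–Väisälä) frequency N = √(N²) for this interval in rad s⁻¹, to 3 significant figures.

Δρ = 1024.045 − 1023.784 = 0.261 kg m⁻³ over Δz = 133 − 98 = 35 m.
N² = (9.8/1025) × (0.261/35) = 7.1298 × 10⁻⁵ s⁻².
N = √(7.1298 × 10⁻⁵) = 8.4438 × 10⁻³ rad s⁻¹ ≈ 8.44 × 10⁻³ rad s⁻¹.

8.44 × 10⁻³ rad s⁻¹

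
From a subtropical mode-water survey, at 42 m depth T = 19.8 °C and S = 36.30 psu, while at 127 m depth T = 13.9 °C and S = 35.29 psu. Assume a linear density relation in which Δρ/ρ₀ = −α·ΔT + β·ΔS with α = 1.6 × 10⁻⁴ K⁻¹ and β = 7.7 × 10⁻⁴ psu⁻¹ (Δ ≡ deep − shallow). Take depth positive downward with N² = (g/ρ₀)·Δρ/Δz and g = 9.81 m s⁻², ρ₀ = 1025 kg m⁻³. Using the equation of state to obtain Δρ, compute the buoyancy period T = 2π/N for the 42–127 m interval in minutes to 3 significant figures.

ΔT = -5.9 K, ΔS = -1.01 psu (deep − shallow).
Δρ/ρ₀ = −αΔT + βΔS = 9.44 × 10⁻⁴ − 7.777 × 10⁻⁴ = 1.663 × 10⁻⁴, so Δρ ≈ 0.1705 kg m⁻³.
N² = (g/ρ₀)·Δρ/Δz = g·(Δρ/ρ₀)/Δz = 9.81 × 1.663 × 10⁻⁴ / 85 = 1.9193 × 10⁻⁵ s⁻².
N = √(1.9193 × 10⁻⁵) = 4.3810 × 10⁻³ rad s⁻¹ → T = 2π/N = 1.4342 × 10³ s = 23.903 min ≈ 23.9 min.

23.9 min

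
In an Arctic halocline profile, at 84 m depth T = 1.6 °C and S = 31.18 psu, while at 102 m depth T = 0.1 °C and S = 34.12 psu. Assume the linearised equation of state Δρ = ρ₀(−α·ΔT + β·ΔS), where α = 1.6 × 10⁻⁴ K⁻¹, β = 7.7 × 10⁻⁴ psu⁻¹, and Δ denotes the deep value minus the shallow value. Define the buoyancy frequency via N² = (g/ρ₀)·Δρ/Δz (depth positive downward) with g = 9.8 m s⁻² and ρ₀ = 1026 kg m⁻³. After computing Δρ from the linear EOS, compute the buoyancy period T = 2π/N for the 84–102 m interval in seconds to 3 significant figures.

170 s

ΔT = -1.5 K, ΔS = +2.94 psu (deep − shallow).
Δρ/ρ₀ = −αΔT + βΔS = 2.40 × 10⁻⁴ + 2.2638 × 10⁻³ = 2.5038 × 10⁻³, so Δρ ≈ 2.569 kg m⁻³.
N² = (g/ρ₀)·Δρ/Δz = g·(Δρ/ρ₀)/Δz = 9.8 × 2.5038 × 10⁻³ / 18 = 1.3632 × 10⁻³ s⁻².
N = √(1.3632 × 10⁻³) = 0.036922 rad s⁻¹ → T = 2π/N = 170.17 s ≈ 170 s.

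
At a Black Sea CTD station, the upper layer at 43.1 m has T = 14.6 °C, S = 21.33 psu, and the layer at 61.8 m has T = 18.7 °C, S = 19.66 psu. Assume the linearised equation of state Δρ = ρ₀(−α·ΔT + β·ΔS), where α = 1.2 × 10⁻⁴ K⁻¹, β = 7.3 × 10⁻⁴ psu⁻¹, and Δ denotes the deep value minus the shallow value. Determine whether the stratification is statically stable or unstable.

unstable

ΔT = 18.7 − 14.6 = +4.1 K and ΔS = 19.66 − 21.33 = -1.67 psu (deep − shallow).
−αΔT = -4.92 × 10⁻⁴; βΔS = -1.2191 × 10⁻³; sum Δρ/ρ₀ = -1.7111 × 10⁻³.
Δρ/ρ₀ < 0, so Δρ < 0: deeper water is lighter → statically unstable; the column would overturn.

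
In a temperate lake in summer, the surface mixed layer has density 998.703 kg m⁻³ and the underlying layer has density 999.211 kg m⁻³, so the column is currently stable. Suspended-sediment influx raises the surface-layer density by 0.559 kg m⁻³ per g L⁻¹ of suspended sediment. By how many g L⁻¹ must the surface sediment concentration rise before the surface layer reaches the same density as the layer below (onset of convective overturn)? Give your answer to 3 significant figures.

Density deficit of the surface layer: 999.211 − 998.703 = 0.508 kg m⁻³.
Required change = 0.508 / 0.559 = 0.909 g L⁻¹.

0.909 g L⁻¹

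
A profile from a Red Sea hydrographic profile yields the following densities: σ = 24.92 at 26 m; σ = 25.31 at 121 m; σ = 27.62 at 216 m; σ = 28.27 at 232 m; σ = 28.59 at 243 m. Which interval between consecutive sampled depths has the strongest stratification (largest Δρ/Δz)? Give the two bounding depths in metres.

216–232 m

Compute the density gradient over each adjacent pair:
  26–121 m: Δρ/Δz = 0.39/95 = 4.1 × 10⁻³ kg m⁻⁴
  121–216 m: Δρ/Δz = 2.31/95 = 0.024 kg m⁻⁴
  216–232 m: Δρ/Δz = 0.65/16 = 0.041 kg m⁻⁴
  232–243 m: Δρ/Δz = 0.32/11 = 0.029 kg m⁻⁴
The largest gradient is in the 216–232 m interval — the pycnocline.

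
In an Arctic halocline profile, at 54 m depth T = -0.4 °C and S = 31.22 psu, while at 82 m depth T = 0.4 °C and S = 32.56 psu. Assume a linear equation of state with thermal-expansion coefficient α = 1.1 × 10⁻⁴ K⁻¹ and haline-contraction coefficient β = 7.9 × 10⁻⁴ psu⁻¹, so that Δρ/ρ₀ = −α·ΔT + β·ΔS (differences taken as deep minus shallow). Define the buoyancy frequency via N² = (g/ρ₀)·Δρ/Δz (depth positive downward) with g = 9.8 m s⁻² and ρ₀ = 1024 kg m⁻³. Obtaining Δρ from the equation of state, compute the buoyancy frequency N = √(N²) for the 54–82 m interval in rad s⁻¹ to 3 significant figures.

ΔT = +0.8 K, ΔS = +1.34 psu (deep − shallow).
Δρ/ρ₀ = −αΔT + βΔS = -8.80 × 10⁻⁵ + 1.0586 × 10⁻³ = 9.706 × 10⁻⁴, so Δρ ≈ 0.9939 kg m⁻³.
N² = (g/ρ₀)·Δρ/Δz = g·(Δρ/ρ₀)/Δz = 9.8 × 9.706 × 10⁻⁴ / 28 = 3.3971 × 10⁻⁴ s⁻².
N = √(3.3971 × 10⁻⁴) = 0.018431 rad s⁻¹ ≈ 0.0184 rad s⁻¹.

0.0184 rad s⁻¹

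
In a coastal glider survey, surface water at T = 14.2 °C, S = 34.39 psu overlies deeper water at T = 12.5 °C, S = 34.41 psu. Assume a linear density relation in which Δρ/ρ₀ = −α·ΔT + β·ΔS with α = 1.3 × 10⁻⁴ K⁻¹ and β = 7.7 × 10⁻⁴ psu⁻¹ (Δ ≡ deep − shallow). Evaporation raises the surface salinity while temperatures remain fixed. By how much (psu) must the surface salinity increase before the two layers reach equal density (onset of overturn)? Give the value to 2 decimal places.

Neutral buoyancy requires −α(T_deep − T_surf) + β(S_deep − S_surf′) = 0.
S_surf′ = S_deep − (α/β)·ΔT = 34.41 − (1.3 × 10⁻⁴/7.7 × 10⁻⁴)·(-1.7) = 34.6970 psu.
Increase required: 34.6970 − 34.39 = 0.3070 psu.

0.31 psu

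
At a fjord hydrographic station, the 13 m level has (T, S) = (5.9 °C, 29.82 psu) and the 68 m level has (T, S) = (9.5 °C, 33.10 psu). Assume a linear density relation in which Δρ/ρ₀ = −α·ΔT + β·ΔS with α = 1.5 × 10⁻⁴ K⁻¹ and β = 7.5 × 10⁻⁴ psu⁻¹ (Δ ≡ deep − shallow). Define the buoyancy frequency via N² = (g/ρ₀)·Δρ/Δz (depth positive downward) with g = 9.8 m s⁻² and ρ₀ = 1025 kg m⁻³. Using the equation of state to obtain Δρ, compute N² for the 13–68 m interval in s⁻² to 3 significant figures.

ΔT = +3.6 K, ΔS = +3.28 psu (deep − shallow).
Δρ/ρ₀ = −αΔT + βΔS = -5.40 × 10⁻⁴ + 2.46 × 10⁻³ = 1.92 × 10⁻³, so Δρ ≈ 1.968 kg m⁻³.
N² = (g/ρ₀)·Δρ/Δz = g·(Δρ/ρ₀)/Δz = 9.8 × 1.92 × 10⁻³ / 55 = 3.4211 × 10⁻⁴ s⁻² ≈ 3.42 × 10⁻⁴ s⁻².

3.42 × 10⁻⁴ s⁻²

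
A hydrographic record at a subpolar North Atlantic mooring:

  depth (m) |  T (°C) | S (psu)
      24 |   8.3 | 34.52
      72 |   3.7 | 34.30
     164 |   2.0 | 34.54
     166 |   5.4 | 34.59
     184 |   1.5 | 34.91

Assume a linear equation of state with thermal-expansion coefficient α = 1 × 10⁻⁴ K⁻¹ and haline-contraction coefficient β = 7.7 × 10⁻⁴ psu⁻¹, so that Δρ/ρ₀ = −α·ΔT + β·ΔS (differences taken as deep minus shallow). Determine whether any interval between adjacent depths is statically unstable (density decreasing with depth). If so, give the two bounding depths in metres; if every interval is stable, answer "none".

Evaluate Δρ/ρ₀ = −αΔT + βΔS across each adjacent pair:
  24–72 m: −αΔT+βΔS = −(1 × 10⁻⁴)(-4.6)+(7.7 × 10⁻⁴)(-0.22) = 2.9 × 10⁻⁴ → stable
  72–164 m: −αΔT+βΔS = −(1 × 10⁻⁴)(-1.7)+(7.7 × 10⁻⁴)(+0.24) = 3.5 × 10⁻⁴ → stable
  164–166 m: −αΔT+βΔS = −(1 × 10⁻⁴)(+3.4)+(7.7 × 10⁻⁴)(+0.05) = -3.0 × 10⁻⁴ → UNSTABLE
  166–184 m: −αΔT+βΔS = −(1 × 10⁻⁴)(-3.9)+(7.7 × 10⁻⁴)(+0.32) = 6.4 × 10⁻⁴ → stable
The 164–166 m interval has Δρ < 0: lighter water underlies denser water.

164–166 m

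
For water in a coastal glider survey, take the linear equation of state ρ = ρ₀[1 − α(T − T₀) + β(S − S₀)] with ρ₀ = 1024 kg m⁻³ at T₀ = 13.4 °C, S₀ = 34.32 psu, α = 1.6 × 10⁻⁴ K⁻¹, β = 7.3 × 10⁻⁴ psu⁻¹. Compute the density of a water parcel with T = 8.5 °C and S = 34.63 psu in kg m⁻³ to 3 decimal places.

T − T₀ = -4.9 K, S − S₀ = +0.31 psu.
Bracket = 1 − α·(-4.9) + β·(+0.31) = 1 + (1.0103 × 10⁻³) = 1.0010103.
ρ = 1024 × 1.0010103 = 1025.035 kg m⁻³.

1025.035 kg m⁻³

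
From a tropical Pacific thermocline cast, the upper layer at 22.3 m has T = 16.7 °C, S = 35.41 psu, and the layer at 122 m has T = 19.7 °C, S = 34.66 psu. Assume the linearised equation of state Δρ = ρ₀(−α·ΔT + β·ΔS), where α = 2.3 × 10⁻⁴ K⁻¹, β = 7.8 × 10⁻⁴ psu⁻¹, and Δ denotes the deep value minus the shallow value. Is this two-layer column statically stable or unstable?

unstable

ΔT = 19.7 − 16.7 = +3.0 K and ΔS = 34.66 − 35.41 = -0.75 psu (deep − shallow).
−αΔT = -6.90 × 10⁻⁴; βΔS = -5.85 × 10⁻⁴; sum Δρ/ρ₀ = -1.275 × 10⁻³.
Δρ/ρ₀ < 0, so Δρ < 0: deeper water is lighter → statically unstable; the column would overturn.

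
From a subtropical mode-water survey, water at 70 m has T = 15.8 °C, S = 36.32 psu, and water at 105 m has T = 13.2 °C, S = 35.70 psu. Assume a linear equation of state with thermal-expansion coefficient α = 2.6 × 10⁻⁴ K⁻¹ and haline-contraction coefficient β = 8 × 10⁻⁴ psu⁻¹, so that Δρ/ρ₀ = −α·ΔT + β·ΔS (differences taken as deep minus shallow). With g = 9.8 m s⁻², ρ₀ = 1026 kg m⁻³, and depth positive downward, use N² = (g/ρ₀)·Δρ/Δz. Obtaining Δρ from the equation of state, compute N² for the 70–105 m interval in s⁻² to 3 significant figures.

5.04 × 10⁻⁵ s⁻²

ΔT = -2.6 K, ΔS = -0.62 psu (deep − shallow).
Δρ/ρ₀ = −αΔT + βΔS = 6.76 × 10⁻⁴ − 4.96 × 10⁻⁴ = 1.80 × 10⁻⁴, so Δρ ≈ 0.1847 kg m⁻³.
N² = (g/ρ₀)·Δρ/Δz = g·(Δρ/ρ₀)/Δz = 9.8 × 1.80 × 10⁻⁴ / 35 = 5.0400 × 10⁻⁵ s⁻² ≈ 5.04 × 10⁻⁵ s⁻².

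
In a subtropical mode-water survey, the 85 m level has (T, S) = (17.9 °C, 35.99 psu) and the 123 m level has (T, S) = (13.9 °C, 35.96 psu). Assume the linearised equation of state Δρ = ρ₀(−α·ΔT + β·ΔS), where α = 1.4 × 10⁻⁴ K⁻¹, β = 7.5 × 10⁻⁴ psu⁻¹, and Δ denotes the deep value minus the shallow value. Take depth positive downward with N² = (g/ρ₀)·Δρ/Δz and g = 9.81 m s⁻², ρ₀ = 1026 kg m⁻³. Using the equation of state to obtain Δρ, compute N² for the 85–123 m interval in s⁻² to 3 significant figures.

1.39 × 10⁻⁴ s⁻²

ΔT = -4.0 K, ΔS = -0.03 psu (deep − shallow).
Δρ/ρ₀ = −αΔT + βΔS = 5.60 × 10⁻⁴ − 2.25 × 10⁻⁵ = 5.375 × 10⁻⁴, so Δρ ≈ 0.5515 kg m⁻³.
N² = (g/ρ₀)·Δρ/Δz = g·(Δρ/ρ₀)/Δz = 9.81 × 5.375 × 10⁻⁴ / 38 = 1.3876 × 10⁻⁴ s⁻² ≈ 1.39 × 10⁻⁴ s⁻².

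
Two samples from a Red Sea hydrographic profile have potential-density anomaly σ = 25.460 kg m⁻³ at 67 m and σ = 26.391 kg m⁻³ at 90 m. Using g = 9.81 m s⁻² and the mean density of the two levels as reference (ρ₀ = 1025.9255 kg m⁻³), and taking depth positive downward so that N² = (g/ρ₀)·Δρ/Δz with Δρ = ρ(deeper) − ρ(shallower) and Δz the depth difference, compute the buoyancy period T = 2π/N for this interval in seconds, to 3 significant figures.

319 s

Δρ = 1026.391 − 1025.460 = 0.931 kg m⁻³ over Δz = 90 − 67 = 23 m.
N² = (9.81/1025.9255) × (0.931/23) = 3.8706 × 10⁻⁴ s⁻².
N = √(3.8706 × 10⁻⁴) = 0.019674 rad s⁻¹, so T = 2π/N = 319.36 s ≈ 319 s.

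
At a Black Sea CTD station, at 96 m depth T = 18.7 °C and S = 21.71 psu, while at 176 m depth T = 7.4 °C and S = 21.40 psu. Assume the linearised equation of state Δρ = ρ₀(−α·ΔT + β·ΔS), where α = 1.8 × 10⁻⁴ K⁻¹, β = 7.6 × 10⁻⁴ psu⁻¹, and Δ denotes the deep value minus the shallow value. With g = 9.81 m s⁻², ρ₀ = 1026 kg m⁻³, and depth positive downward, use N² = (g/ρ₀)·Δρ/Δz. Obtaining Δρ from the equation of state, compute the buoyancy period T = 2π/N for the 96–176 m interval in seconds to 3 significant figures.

423 s

ΔT = -11.3 K, ΔS = -0.31 psu (deep − shallow).
Δρ/ρ₀ = −αΔT + βΔS = 2.034 × 10⁻³ − 2.356 × 10⁻⁴ = 1.7984 × 10⁻³, so Δρ ≈ 1.845 kg m⁻³.
N² = (g/ρ₀)·Δρ/Δz = g·(Δρ/ρ₀)/Δz = 9.81 × 1.7984 × 10⁻³ / 80 = 2.2053 × 10⁻⁴ s⁻².
N = √(2.2053 × 10⁻⁴) = 0.014850 rad s⁻¹ → T = 2π/N = 423.11 s ≈ 423 s.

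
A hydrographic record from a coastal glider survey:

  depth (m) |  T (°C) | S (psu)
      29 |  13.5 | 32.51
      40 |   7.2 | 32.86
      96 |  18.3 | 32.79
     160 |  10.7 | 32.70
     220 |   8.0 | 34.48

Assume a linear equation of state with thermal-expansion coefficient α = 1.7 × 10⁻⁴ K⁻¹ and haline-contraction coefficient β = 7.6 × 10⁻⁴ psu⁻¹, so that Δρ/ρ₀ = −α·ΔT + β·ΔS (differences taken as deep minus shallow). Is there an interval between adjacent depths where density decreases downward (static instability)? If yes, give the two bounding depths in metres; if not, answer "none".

Evaluate Δρ/ρ₀ = −αΔT + βΔS across each adjacent pair:
  29–40 m: −αΔT+βΔS = −(1.7 × 10⁻⁴)(-6.3)+(7.6 × 10⁻⁴)(+0.35) = 1.3 × 10⁻³ → stable
  40–96 m: −αΔT+βΔS = −(1.7 × 10⁻⁴)(+11.1)+(7.6 × 10⁻⁴)(-0.07) = -1.9 × 10⁻³ → UNSTABLE
  96–160 m: −αΔT+βΔS = −(1.7 × 10⁻⁴)(-7.6)+(7.6 × 10⁻⁴)(-0.09) = 1.2 × 10⁻³ → stable
  160–220 m: −αΔT+βΔS = −(1.7 × 10⁻⁴)(-2.7)+(7.6 × 10⁻⁴)(+1.78) = 1.8 × 10⁻³ → stable
The 40–96 m interval has Δρ < 0: lighter water underlies denser water.

40–96 m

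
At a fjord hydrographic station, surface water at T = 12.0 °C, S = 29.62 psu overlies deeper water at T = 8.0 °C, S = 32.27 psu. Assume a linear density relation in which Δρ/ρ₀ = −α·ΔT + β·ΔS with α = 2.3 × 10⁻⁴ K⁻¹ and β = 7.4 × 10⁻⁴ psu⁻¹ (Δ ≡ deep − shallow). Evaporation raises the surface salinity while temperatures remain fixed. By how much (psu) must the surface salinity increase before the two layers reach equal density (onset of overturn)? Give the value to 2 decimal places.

Neutral buoyancy requires −α(T_deep − T_surf) + β(S_deep − S_surf′) = 0.
S_surf′ = S_deep − (α/β)·ΔT = 32.27 − (2.3 × 10⁻⁴/7.4 × 10⁻⁴)·(-4.0) = 33.5132 psu.
Increase required: 33.5132 − 29.62 = 3.8932 psu.

3.89 psu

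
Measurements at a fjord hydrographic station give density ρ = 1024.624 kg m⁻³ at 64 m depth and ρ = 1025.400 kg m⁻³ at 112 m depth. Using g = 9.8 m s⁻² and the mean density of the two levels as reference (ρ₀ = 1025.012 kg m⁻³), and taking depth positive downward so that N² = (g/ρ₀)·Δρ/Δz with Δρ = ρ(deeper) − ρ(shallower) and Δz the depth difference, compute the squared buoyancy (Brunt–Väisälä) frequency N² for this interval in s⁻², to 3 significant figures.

1.55 × 10⁻⁴ s⁻²

Δρ = 1025.400 − 1024.624 = 0.776 kg m⁻³ over Δz = 112 − 64 = 48 m.
N² = (9.8/1025.012) × (0.776/48) = 1.5457 × 10⁻⁴ s⁻² ≈ 1.55 × 10⁻⁴ s⁻².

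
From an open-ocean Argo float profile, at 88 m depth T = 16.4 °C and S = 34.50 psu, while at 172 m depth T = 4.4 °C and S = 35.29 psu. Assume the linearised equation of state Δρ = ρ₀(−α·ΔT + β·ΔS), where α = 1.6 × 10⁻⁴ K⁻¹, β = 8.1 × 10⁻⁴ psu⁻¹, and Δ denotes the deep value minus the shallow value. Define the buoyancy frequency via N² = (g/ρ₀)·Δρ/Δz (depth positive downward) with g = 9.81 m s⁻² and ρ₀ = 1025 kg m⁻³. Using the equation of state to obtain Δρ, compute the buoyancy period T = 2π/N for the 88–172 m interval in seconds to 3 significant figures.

363 s

ΔT = -12.0 K, ΔS = +0.79 psu (deep − shallow).
Δρ/ρ₀ = −αΔT + βΔS = 1.92 × 10⁻³ + 6.399 × 10⁻⁴ = 2.5599 × 10⁻³, so Δρ ≈ 2.624 kg m⁻³.
N² = (g/ρ₀)·Δρ/Δz = g·(Δρ/ρ₀)/Δz = 9.81 × 2.5599 × 10⁻³ / 84 = 2.9896 × 10⁻⁴ s⁻².
N = √(2.9896 × 10⁻⁴) = 0.017290 rad s⁻¹ → T = 2π/N = 363.40 s ≈ 363 s.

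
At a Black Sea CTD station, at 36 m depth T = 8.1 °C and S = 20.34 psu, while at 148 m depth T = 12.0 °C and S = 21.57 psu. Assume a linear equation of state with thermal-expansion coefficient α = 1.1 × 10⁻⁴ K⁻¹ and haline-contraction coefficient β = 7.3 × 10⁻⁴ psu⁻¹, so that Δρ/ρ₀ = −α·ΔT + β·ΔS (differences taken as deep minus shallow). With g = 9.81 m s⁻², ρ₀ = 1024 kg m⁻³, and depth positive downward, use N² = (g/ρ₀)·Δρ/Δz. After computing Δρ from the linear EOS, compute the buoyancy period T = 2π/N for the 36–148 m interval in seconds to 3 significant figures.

980 s

ΔT = +3.9 K, ΔS = +1.23 psu (deep − shallow).
Δρ/ρ₀ = −αΔT + βΔS = -4.29 × 10⁻⁴ + 8.979 × 10⁻⁴ = 4.689 × 10⁻⁴, so Δρ ≈ 0.4802 kg m⁻³.
N² = (g/ρ₀)·Δρ/Δz = g·(Δρ/ρ₀)/Δz = 9.81 × 4.689 × 10⁻⁴ / 112 = 4.1071 × 10⁻⁵ s⁻².
N = √(4.1071 × 10⁻⁵) = 6.4087 × 10⁻³ rad s⁻¹ → T = 2π/N = 980.41 s ≈ 980 s.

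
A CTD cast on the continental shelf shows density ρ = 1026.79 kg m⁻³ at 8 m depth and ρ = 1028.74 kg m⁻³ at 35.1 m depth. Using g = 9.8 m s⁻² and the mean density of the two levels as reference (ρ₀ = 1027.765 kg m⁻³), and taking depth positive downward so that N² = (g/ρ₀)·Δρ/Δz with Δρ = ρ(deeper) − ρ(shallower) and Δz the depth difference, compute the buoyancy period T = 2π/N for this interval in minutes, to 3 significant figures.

Δρ = 1028.74 − 1026.79 = 1.95 kg m⁻³ over Δz = 35.1 − 8 = 27.1 m.
N² = (9.8/1027.765) × (1.95/27.1) = 6.8612 × 10⁻⁴ s⁻².
N = √(6.8612 × 10⁻⁴) = 0.026194 rad s⁻¹, so T = 2π/N = 239.87 s = 3.9978 min ≈ 4.00 min.
N² > 0, so the interval is statically stable.

4.00 min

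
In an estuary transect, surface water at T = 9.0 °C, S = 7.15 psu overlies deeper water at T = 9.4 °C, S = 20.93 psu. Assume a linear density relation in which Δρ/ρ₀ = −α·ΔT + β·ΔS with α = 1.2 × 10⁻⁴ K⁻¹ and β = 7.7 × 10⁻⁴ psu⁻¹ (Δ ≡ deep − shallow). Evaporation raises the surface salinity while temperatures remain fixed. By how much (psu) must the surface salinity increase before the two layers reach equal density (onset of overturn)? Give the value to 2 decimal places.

Neutral buoyancy requires −α(T_deep − T_surf) + β(S_deep − S_surf′) = 0.
S_surf′ = S_deep − (α/β)·ΔT = 20.93 − (1.2 × 10⁻⁴/7.7 × 10⁻⁴)·(+0.4) = 20.8677 psu.
Increase required: 20.8677 − 7.15 = 13.7177 psu.

13.72 psu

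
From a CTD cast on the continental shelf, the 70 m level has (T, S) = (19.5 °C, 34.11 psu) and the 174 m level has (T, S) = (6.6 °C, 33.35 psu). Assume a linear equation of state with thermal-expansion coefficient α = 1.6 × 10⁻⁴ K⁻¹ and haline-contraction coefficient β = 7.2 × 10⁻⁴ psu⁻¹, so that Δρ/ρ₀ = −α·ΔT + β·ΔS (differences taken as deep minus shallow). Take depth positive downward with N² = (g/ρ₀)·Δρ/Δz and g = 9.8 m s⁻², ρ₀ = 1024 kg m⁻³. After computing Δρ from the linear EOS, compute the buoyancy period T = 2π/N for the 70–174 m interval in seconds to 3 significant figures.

ΔT = -12.9 K, ΔS = -0.76 psu (deep − shallow).
Δρ/ρ₀ = −αΔT + βΔS = 2.064 × 10⁻³ − 5.472 × 10⁻⁴ = 1.5168 × 10⁻³, so Δρ ≈ 1.553 kg m⁻³.
N² = (g/ρ₀)·Δρ/Δz = g·(Δρ/ρ₀)/Δz = 9.8 × 1.5168 × 10⁻³ / 104 = 1.4293 × 10⁻⁴ s⁻².
N = √(1.4293 × 10⁻⁴) = 0.011955 rad s⁻¹ → T = 2π/N = 525.57 s ≈ 526 s.

526 s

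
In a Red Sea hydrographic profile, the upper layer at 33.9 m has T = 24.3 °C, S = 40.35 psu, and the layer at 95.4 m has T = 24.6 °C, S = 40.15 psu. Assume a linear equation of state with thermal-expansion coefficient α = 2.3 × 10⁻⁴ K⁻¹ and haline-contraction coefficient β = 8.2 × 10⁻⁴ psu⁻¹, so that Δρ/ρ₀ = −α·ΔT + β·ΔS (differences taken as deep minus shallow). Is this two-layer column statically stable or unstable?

ΔT = 24.6 − 24.3 = +0.3 K and ΔS = 40.15 − 40.35 = -0.20 psu (deep − shallow).
−αΔT = -6.90 × 10⁻⁵; βΔS = -1.64 × 10⁻⁴; sum Δρ/ρ₀ = -2.33 × 10⁻⁴.
Δρ/ρ₀ < 0, so Δρ < 0: deeper water is lighter → statically unstable; the column would overturn.

unstable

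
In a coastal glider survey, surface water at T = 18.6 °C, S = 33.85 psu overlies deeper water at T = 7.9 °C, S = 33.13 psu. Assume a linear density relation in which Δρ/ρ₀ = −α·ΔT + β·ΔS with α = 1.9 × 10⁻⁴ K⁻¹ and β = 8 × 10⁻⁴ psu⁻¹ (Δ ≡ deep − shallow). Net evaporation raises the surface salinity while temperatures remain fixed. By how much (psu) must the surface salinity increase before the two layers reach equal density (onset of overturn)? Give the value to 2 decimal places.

1.82 psu

Neutral buoyancy requires −α(T_deep − T_surf) + β(S_deep − S_surf′) = 0.
S_surf′ = S_deep − (α/β)·ΔT = 33.13 − (1.9 × 10⁻⁴/8 × 10⁻⁴)·(-10.7) = 35.6713 psu.
Increase required: 35.6713 − 33.85 = 1.8213 psu.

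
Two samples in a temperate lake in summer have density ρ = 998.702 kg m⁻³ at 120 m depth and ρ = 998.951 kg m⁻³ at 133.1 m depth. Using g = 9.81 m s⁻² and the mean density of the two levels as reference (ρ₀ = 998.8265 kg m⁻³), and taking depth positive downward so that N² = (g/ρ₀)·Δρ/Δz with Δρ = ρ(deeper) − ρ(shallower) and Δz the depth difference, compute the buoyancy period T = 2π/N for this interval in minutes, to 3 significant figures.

7.66 min

Δρ = 998.951 − 998.702 = 0.249 kg m⁻³ over Δz = 133.1 − 120 = 13.1 m.
N² = (9.81/998.8265) × (0.249/13.1) = 1.8668 × 10⁻⁴ s⁻².
N = √(1.8668 × 10⁻⁴) = 0.013663 rad s⁻¹, so T = 2π/N = 459.87 s = 7.6645 min ≈ 7.66 min.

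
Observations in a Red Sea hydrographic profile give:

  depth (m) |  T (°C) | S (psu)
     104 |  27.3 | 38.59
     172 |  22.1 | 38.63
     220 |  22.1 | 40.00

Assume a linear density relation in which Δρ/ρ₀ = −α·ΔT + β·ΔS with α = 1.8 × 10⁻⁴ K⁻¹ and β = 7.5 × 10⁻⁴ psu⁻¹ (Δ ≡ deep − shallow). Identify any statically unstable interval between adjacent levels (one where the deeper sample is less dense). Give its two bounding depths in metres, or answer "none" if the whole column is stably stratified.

none

Evaluate Δρ/ρ₀ = −αΔT + βΔS across each adjacent pair:
  104–172 m: −αΔT+βΔS = −(1.8 × 10⁻⁴)(-5.2)+(7.5 × 10⁻⁴)(+0.04) = 9.7 × 10⁻⁴ → stable
  172–220 m: −αΔT+βΔS = −(1.8 × 10⁻⁴)(+0.0)+(7.5 × 10⁻⁴)(+1.37) = 1.0 × 10⁻³ → stable
Every interval has Δρ > 0: the column is stably stratified throughout.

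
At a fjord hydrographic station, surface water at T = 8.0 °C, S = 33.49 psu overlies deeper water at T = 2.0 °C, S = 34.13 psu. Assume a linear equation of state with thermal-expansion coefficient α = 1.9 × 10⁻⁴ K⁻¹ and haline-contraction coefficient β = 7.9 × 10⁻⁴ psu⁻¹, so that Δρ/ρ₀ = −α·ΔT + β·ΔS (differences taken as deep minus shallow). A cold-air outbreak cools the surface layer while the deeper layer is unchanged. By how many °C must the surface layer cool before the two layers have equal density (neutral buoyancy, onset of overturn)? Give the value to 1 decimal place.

8.7 °C

Neutral buoyancy requires Δρ = 0, i.e. −α(T_deep − T_surf′) + β(S_deep − S_surf) = 0.
T_surf′ = T_deep − (β/α)·ΔS = 2.0 − (7.9 × 10⁻⁴/1.9 × 10⁻⁴)·(+0.64) = -0.661 °C.
Cooling required: 8.0 − (-0.661) = 8.661 °C.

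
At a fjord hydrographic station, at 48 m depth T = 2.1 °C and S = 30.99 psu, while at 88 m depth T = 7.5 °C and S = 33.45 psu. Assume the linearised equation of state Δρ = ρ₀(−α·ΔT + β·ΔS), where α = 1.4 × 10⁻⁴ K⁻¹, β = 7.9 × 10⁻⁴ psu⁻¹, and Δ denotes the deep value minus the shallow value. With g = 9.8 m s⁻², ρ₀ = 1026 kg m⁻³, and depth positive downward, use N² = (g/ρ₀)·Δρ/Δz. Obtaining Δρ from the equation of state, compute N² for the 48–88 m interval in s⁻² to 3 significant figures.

2.91 × 10⁻⁴ s⁻²

ΔT = +5.4 K, ΔS = +2.46 psu (deep − shallow).
Δρ/ρ₀ = −αΔT + βΔS = -7.56 × 10⁻⁴ + 1.9434 × 10⁻³ = 1.1874 × 10⁻³, so Δρ ≈ 1.218 kg m⁻³.
N² = (g/ρ₀)·Δρ/Δz = g·(Δρ/ρ₀)/Δz = 9.8 × 1.1874 × 10⁻³ / 40 = 2.9091 × 10⁻⁴ s⁻² ≈ 2.91 × 10⁻⁴ s⁻².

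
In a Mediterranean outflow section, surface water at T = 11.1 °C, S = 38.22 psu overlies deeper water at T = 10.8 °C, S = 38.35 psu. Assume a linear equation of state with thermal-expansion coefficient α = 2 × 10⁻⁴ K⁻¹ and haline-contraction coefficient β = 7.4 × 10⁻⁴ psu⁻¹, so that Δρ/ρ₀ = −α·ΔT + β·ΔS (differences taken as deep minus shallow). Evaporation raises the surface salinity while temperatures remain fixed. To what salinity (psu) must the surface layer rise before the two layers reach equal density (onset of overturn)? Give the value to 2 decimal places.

Neutral buoyancy requires −α(T_deep − T_surf) + β(S_deep − S_surf′) = 0.
S_surf′ = S_deep − (α/β)·ΔT = 38.35 − (2 × 10⁻⁴/7.4 × 10⁻⁴)·(-0.3) = 38.4311 psu.
Increase required: 38.4311 − 38.22 = 0.2111 psu.

38.43 psu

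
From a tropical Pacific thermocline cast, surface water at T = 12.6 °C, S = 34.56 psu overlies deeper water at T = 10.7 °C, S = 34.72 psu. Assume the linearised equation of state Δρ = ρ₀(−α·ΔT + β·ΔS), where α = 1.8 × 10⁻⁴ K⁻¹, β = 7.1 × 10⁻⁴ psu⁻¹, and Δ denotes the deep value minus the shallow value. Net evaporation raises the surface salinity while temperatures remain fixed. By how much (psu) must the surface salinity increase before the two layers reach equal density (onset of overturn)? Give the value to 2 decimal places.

0.64 psu

Neutral buoyancy requires −α(T_deep − T_surf) + β(S_deep − S_surf′) = 0.
S_surf′ = S_deep − (α/β)·ΔT = 34.72 − (1.8 × 10⁻⁴/7.1 × 10⁻⁴)·(-1.9) = 35.2017 psu.
Increase required: 35.2017 − 34.56 = 0.6417 psu.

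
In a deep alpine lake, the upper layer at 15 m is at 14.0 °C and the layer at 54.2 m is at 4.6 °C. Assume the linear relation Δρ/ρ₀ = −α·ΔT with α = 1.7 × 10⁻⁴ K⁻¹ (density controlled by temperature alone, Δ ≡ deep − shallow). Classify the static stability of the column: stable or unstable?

ΔT = 4.6 − 14.0 = -9.4 K, so Δρ/ρ₀ = −αΔT = 1.598 × 10⁻³.
Δρ/ρ₀ > 0, so Δρ > 0: deeper water is denser → statically stable.

stable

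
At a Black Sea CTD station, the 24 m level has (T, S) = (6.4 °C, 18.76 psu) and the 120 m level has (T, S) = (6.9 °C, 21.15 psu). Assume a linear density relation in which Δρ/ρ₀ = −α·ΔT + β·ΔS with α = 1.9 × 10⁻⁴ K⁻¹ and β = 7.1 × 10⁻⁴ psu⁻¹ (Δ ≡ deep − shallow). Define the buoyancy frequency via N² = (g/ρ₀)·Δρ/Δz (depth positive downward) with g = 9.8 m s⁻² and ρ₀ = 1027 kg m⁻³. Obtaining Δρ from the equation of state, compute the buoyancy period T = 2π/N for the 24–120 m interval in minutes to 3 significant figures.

8.19 min

ΔT = +0.5 K, ΔS = +2.39 psu (deep − shallow).
Δρ/ρ₀ = −αΔT + βΔS = -9.50 × 10⁻⁵ + 1.6969 × 10⁻³ = 1.6019 × 10⁻³, so Δρ ≈ 1.645 kg m⁻³.
N² = (g/ρ₀)·Δρ/Δz = g·(Δρ/ρ₀)/Δz = 9.8 × 1.6019 × 10⁻³ / 96 = 1.6353 × 10⁻⁴ s⁻².
N = √(1.6353 × 10⁻⁴) = 0.012788 rad s⁻¹ → T = 2π/N = 491.33 s = 8.1888 min ≈ 8.19 min.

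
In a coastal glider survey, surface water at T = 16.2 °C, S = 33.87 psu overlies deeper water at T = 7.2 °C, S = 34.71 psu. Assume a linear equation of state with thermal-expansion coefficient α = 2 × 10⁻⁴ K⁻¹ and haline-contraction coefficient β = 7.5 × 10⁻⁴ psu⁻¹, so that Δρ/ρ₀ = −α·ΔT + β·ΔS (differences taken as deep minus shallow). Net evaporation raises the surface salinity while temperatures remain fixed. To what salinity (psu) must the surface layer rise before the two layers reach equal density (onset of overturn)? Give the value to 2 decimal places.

37.11 psu

Neutral buoyancy requires −α(T_deep − T_surf) + β(S_deep − S_surf′) = 0.
S_surf′ = S_deep − (α/β)·ΔT = 34.71 − (2 × 10⁻⁴/7.5 × 10⁻⁴)·(-9.0) = 37.1100 psu.
Increase required: 37.1100 − 33.87 = 3.2400 psu.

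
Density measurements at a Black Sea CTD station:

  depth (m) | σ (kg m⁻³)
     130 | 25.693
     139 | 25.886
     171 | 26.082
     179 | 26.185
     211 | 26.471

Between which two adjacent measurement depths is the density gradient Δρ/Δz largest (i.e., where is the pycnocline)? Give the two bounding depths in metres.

Compute the density gradient over each adjacent pair:
  130–139 m: Δρ/Δz = 0.193/9 = 0.021 kg m⁻⁴
  139–171 m: Δρ/Δz = 0.196/32 = 6.1 × 10⁻³ kg m⁻⁴
  171–179 m: Δρ/Δz = 0.103/8 = 0.013 kg m⁻⁴
  179–211 m: Δρ/Δz = 0.286/32 = 8.9 × 10⁻³ kg m⁻⁴
The largest gradient is in the 130–139 m interval — the pycnocline.

130–139 m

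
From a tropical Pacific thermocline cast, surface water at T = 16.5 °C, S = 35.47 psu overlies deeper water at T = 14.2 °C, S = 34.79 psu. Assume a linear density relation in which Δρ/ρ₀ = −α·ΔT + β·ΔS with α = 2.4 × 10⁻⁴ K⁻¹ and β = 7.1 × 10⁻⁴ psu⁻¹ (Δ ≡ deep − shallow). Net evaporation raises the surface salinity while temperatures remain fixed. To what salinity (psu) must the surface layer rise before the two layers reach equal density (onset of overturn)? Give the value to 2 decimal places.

35.57 psu

Neutral buoyancy requires −α(T_deep − T_surf) + β(S_deep − S_surf′) = 0.
S_surf′ = S_deep − (α/β)·ΔT = 34.79 − (2.4 × 10⁻⁴/7.1 × 10⁻⁴)·(-2.3) = 35.5675 psu.
Increase required: 35.5675 − 35.47 = 0.0975 psu.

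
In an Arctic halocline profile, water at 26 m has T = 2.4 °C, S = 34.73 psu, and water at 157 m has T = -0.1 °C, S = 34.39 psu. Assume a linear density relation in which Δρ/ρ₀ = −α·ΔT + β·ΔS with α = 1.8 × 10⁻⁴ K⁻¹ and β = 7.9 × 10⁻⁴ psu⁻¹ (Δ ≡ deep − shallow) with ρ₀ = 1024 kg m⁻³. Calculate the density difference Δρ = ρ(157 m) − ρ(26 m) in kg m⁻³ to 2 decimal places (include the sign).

+0.19 kg m⁻³

ΔT = -2.5 K, ΔS = -0.34 psu (deep − shallow).
Δρ/ρ₀ = −(1.8 × 10⁻⁴)(-2.5) + (7.9 × 10⁻⁴)(-0.34) = 1.814 × 10⁻⁴.
Δρ = 1024 × (1.814 × 10⁻⁴) = +0.19 kg m⁻³.
Positive Δρ: denser below, stable.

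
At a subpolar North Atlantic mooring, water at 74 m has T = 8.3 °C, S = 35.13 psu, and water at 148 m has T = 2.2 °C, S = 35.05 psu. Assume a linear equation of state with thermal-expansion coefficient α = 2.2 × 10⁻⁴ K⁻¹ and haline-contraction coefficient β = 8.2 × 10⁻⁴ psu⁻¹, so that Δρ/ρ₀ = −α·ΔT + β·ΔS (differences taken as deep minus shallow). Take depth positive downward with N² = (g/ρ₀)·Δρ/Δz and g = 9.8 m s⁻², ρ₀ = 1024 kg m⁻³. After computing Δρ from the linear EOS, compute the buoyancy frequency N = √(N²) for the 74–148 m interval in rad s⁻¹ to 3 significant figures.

ΔT = -6.1 K, ΔS = -0.08 psu (deep − shallow).
Δρ/ρ₀ = −αΔT + βΔS = 1.342 × 10⁻³ − 6.56 × 10⁻⁵ = 1.2764 × 10⁻³, so Δρ ≈ 1.307 kg m⁻³.
N² = (g/ρ₀)·Δρ/Δz = g·(Δρ/ρ₀)/Δz = 9.8 × 1.2764 × 10⁻³ / 74 = 1.6904 × 10⁻⁴ s⁻².
N = √(1.6904 × 10⁻⁴) = 0.013002 rad s⁻¹ ≈ 0.0130 rad s⁻¹.

0.0130 rad s⁻¹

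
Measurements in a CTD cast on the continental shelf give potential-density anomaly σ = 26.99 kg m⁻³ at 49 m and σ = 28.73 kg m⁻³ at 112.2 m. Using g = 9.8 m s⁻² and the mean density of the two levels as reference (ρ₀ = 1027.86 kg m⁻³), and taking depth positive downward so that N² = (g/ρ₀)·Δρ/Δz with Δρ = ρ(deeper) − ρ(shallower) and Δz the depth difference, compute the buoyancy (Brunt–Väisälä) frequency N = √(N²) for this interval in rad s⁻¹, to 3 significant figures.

0.0162 rad s⁻¹

Δρ = 1028.73 − 1026.99 = 1.74 kg m⁻³ over Δz = 112.2 − 49 = 63.2 m.
N² = (9.8/1027.86) × (1.74/63.2) = 2.6250 × 10⁻⁴ s⁻².
N = √(2.6250 × 10⁻⁴) = 0.016202 rad s⁻¹ ≈ 0.0162 rad s⁻¹.
N² > 0, so the interval is statically stable.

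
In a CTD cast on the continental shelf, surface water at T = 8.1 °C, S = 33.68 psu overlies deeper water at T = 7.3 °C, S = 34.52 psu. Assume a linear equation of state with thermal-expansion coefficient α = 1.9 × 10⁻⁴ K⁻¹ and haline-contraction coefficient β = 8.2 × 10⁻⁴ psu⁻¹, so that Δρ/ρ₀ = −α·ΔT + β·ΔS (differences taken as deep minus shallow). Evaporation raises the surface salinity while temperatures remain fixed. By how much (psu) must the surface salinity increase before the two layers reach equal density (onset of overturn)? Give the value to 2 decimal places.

1.03 psu

Neutral buoyancy requires −α(T_deep − T_surf) + β(S_deep − S_surf′) = 0.
S_surf′ = S_deep − (α/β)·ΔT = 34.52 − (1.9 × 10⁻⁴/8.2 × 10⁻⁴)·(-0.8) = 34.7054 psu.
Increase required: 34.7054 − 33.68 = 1.0254 psu.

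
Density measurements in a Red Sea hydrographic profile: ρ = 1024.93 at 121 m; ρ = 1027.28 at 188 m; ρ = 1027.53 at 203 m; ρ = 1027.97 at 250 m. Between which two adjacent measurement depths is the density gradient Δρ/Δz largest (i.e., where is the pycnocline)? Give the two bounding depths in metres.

Compute the density gradient over each adjacent pair:
  121–188 m: Δρ/Δz = 2.35/67 = 0.035 kg m⁻⁴
  188–203 m: Δρ/Δz = 0.25/15 = 0.017 kg m⁻⁴
  203–250 m: Δρ/Δz = 0.44/47 = 9.4 × 10⁻³ kg m⁻⁴
The largest gradient is in the 121–188 m interval — the pycnocline.

121–188 m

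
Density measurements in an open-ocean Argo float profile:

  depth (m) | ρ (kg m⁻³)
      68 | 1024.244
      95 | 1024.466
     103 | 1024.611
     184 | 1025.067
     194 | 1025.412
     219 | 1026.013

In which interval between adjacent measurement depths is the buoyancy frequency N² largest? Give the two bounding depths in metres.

Compute the density gradient over each adjacent pair:
  68–95 m: Δρ/Δz = 0.222/27 = 8.2 × 10⁻³ kg m⁻⁴
  95–103 m: Δρ/Δz = 0.145/8 = 0.018 kg m⁻⁴
  103–184 m: Δρ/Δz = 0.456/81 = 5.6 × 10⁻³ kg m⁻⁴
  184–194 m: Δρ/Δz = 0.345/10 = 0.034 kg m⁻⁴
  194–219 m: Δρ/Δz = 0.601/25 = 0.024 kg m⁻⁴
The largest gradient is in the 184–194 m interval — the pycnocline.

184–194 m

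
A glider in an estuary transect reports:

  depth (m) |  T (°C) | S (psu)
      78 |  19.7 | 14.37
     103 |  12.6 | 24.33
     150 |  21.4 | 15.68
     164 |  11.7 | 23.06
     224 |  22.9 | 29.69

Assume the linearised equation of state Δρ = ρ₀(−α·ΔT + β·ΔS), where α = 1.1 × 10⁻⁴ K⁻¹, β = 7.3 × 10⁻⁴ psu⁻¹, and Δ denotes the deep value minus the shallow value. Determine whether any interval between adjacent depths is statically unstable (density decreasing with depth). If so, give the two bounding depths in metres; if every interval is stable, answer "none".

103–150 m

Evaluate Δρ/ρ₀ = −αΔT + βΔS across each adjacent pair:
  78–103 m: −αΔT+βΔS = −(1.1 × 10⁻⁴)(-7.1)+(7.3 × 10⁻⁴)(+9.96) = 8.1 × 10⁻³ → stable
  103–150 m: −αΔT+βΔS = −(1.1 × 10⁻⁴)(+8.8)+(7.3 × 10⁻⁴)(-8.65) = -7.3 × 10⁻³ → UNSTABLE
  150–164 m: −αΔT+βΔS = −(1.1 × 10⁻⁴)(-9.7)+(7.3 × 10⁻⁴)(+7.38) = 6.5 × 10⁻³ → stable
  164–224 m: −αΔT+βΔS = −(1.1 × 10⁻⁴)(+11.2)+(7.3 × 10⁻⁴)(+6.63) = 3.6 × 10⁻³ → stable
The 103–150 m interval has Δρ < 0: lighter water underlies denser water.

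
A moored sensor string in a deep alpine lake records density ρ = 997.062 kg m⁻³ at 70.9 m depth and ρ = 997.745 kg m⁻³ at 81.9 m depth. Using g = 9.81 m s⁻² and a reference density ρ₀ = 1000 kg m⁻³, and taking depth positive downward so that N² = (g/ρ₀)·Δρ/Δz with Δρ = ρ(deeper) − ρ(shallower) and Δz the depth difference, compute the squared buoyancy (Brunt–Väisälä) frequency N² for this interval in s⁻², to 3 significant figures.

6.09 × 10⁻⁴ s⁻²

Δρ = 997.745 − 997.062 = 0.683 kg m⁻³ over Δz = 81.9 − 70.9 = 11 m.
N² = (9.81/1000) × (0.683/11) = 6.0911 × 10⁻⁴ s⁻² ≈ 6.09 × 10⁻⁴ s⁻².
Since Δρ > 0 the layer is stably stratified.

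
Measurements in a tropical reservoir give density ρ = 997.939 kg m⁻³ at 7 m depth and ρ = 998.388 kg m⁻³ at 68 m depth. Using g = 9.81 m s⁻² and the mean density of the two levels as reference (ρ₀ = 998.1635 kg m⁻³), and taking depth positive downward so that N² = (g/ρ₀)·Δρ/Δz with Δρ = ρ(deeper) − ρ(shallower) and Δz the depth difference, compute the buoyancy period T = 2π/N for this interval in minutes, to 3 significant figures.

Δρ = 998.388 − 997.939 = 0.449 kg m⁻³ over Δz = 68 − 7 = 61 m.
N² = (9.81/998.1635) × (0.449/61) = 7.2341 × 10⁻⁵ s⁻².
N = √(7.2341 × 10⁻⁵) = 8.5054 × 10⁻³ rad s⁻¹, so T = 2π/N = 738.73 s = 12.312 min ≈ 12.3 min.

12.3 min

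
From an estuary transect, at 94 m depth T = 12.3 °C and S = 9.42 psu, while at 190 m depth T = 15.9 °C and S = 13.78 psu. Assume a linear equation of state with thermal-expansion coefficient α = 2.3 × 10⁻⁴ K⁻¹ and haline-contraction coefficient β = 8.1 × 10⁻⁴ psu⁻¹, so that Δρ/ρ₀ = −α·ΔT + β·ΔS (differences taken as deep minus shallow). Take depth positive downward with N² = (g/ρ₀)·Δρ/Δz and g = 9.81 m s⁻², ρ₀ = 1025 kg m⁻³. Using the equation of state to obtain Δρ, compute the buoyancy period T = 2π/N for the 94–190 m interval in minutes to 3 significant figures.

ΔT = +3.6 K, ΔS = +4.36 psu (deep − shallow).
Δρ/ρ₀ = −αΔT + βΔS = -8.28 × 10⁻⁴ + 3.5316 × 10⁻³ = 2.7036 × 10⁻³, so Δρ ≈ 2.771 kg m⁻³.
N² = (g/ρ₀)·Δρ/Δz = g·(Δρ/ρ₀)/Δz = 9.81 × 2.7036 × 10⁻³ / 96 = 2.7627 × 10⁻⁴ s⁻².
N = √(2.7627 × 10⁻⁴) = 0.016621 rad s⁻¹ → T = 2π/N = 378.03 s = 6.3005 min ≈ 6.30 min.

6.30 min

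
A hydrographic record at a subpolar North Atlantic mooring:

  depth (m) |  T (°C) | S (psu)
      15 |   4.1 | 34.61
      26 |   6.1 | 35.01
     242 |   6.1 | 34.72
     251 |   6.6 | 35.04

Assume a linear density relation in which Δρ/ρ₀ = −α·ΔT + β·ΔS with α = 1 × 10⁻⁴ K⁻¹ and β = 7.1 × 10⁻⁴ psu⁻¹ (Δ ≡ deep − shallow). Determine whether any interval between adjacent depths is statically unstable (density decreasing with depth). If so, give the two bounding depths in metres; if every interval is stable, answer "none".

26–242 m

Evaluate Δρ/ρ₀ = −αΔT + βΔS across each adjacent pair:
  15–26 m: −αΔT+βΔS = −(1 × 10⁻⁴)(+2.0)+(7.1 × 10⁻⁴)(+0.40) = 8.4 × 10⁻⁵ → stable
  26–242 m: −αΔT+βΔS = −(1 × 10⁻⁴)(+0.0)+(7.1 × 10⁻⁴)(-0.29) = -2.1 × 10⁻⁴ → UNSTABLE
  242–251 m: −αΔT+βΔS = −(1 × 10⁻⁴)(+0.5)+(7.1 × 10⁻⁴)(+0.32) = 1.8 × 10⁻⁴ → stable
The 26–242 m interval has Δρ < 0: lighter water underlies denser water.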